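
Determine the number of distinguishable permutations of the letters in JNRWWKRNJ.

Letter multiplicities in JNRWWKRNJ: J×2, K×1, N×2, R×2, W×2.
Dividing 9! = 362880 by 2!·2!·2!·2! = 16 for the repeated letters gives 22680.

22680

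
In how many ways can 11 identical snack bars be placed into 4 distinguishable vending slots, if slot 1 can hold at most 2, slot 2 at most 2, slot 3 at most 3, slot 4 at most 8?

26

By stars and bars, unrestricted non-negative solutions to x_1+…+x_4 = 11 number C(11+3,3) = 364.
Subtract solutions that violate a single cap (substitute x_i' = x_i − (cap_i+1)): x_1 ≥ 3 gives C(11,3) = 165; x_2 ≥ 3 gives C(11,3) = 165; x_3 ≥ 4 gives C(10,3) = 120; x_4 ≥ 9 gives C(5,3) = 10. Together 460.
Add back pairs where two caps are both exceeded: 56 + 35 + 0 + 35 + 0 + 0 = 126.
Subtract triples: 4 + 0 + 0 + 0 = 4.
By inclusion–exclusion the count is 364 − 460 + 126 − 4 = 26.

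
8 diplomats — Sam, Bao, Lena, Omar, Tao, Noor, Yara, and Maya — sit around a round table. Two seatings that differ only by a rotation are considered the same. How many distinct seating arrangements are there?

5040

Around a circle, 8 distinct people have 8!/8 = (7)! = 5040 rotationally distinct seatings.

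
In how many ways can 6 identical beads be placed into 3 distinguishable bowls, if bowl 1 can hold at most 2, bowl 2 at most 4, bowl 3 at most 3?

Ignoring the caps, the number of non-negative solutions to x_1+…+x_3 = 6 is C(8,2) = 28.
Subtract solutions that violate a single cap (substitute x_i' = x_i − (cap_i+1)): x_1 ≥ 3 gives C(5,2) = 10; x_2 ≥ 5 gives C(3,2) = 3; x_3 ≥ 4 gives C(4,2) = 6. Together 19.
No two caps can be exceeded simultaneously, so the pair terms are all 0.
By inclusion–exclusion the count is 28 − 19 + 0 = 9.

9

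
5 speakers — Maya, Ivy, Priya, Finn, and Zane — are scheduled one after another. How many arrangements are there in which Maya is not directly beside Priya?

72

There are 5! = 120 arrangements in all. If Maya and Priya are adjacent, merging them into one block gives 2·(4)! = 48 arrangements.
Complementary counting: 120 − 48 = 72.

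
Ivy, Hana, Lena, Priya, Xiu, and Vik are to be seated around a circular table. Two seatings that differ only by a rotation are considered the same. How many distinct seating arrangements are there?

Fix one person's seat to break rotational symmetry; the remaining 5 people can be arranged in (5)! = 120 ways.

120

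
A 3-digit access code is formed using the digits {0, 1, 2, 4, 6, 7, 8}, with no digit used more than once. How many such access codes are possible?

210

With no repetition, fill the 3 digits in order: 7 choices, then 6, down to 5.
7 × 6 × 5 = 210.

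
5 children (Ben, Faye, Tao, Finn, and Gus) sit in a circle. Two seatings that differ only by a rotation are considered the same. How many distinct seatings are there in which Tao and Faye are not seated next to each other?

12

Without the restriction there are (4)! = 24 seatings.
Those with Tao next to Faye: fuse the pair into one unit and seat 4 units around a circle — 2·(3)! = 12.
Subtracting, 24 − 12 = 12.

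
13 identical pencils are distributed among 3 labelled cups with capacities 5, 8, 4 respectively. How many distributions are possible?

15

By stars and bars, unrestricted non-negative solutions to x_1+…+x_3 = 13 number C(13+2,2) = 105.
Subtract solutions that violate a single cap (substitute x_i' = x_i − (cap_i+1)): x_1 ≥ 6 gives C(9,2) = 36; x_2 ≥ 9 gives C(6,2) = 15; x_3 ≥ 5 gives C(10,2) = 45. Together 96.
Add back pairs where two caps are both exceeded: 0 + 6 + 0 = 6.
By inclusion–exclusion the count is 105 − 96 + 6 = 15.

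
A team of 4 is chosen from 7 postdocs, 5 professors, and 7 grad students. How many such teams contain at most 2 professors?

3731

Split by how many professors are chosen (0 through 2).
Sum: C(5,0)·C(14,4) + C(5,1)·C(14,3) + C(5,2)·C(14,2) = 1001 + 1820 + 910 = 3731.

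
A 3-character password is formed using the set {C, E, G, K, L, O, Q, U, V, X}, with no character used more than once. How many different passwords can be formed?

With no repetition, fill the 3 characters in order: 10 choices, then 9, down to 8.
That product is 10 × 9 × 8 = 720.

720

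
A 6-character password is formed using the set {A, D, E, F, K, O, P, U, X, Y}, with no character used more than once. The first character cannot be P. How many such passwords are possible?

136080

The first character has 10−1 = 9 choices (anything except P).
The remaining 5 characters are filled from the other 9 symbols without repetition: 9 × 8 × 7 × 6 × 5 = 15120.
Total: 9 × 15120 = 136080.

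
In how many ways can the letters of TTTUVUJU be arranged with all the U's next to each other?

120

Treat the 3 copies of U as a single block. The multiset to arrange is then {UUU, J, T, T, T, V}, 6 items in all.
That gives (6)!/(3!) = 120 arrangements.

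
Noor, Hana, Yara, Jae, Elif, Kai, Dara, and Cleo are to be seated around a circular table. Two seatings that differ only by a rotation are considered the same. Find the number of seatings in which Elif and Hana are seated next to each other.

Treat {Elif, Hana} as one unit (2 internal orders) and seat the resulting 7 units around the table: (6)! circular arrangements.
So 2 × (6)! = 2 × 720 = 1440.

1440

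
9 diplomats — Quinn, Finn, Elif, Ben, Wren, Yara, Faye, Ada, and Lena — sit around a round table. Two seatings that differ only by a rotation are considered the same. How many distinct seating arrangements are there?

Seat Quinn anywhere (absorbing the rotational symmetry), then permute the other 8: (8)! = 40320.

40320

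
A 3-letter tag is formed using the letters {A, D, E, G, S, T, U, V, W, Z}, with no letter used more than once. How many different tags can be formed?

720

This is a permutation of 3 out of 10: P(10,3) = 10!/7!.
That product is 10 × 9 × 8 = 720.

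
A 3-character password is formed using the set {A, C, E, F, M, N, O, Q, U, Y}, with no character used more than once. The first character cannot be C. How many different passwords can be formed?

The first character has 10−1 = 9 choices (anything except C).
The remaining 2 characters are filled from the other 9 symbols without repetition: 9 × 8 = 72.
Total: 9 × 72 = 648.

648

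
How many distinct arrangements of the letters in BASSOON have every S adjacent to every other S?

360

Treat the 2 copies of S as a single block. The multiset to arrange is then {SS, A, B, N, O, O}, 6 items in all.
That gives (6)!/(2!) = 360 arrangements.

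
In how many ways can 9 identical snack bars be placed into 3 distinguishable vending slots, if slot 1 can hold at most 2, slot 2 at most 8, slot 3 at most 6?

By stars and bars, unrestricted non-negative solutions to x_1+…+x_3 = 9 number C(9+2,2) = 55.
Subtract solutions that violate a single cap (substitute x_i' = x_i − (cap_i+1)): x_1 ≥ 3 gives C(8,2) = 28; x_2 ≥ 9 gives C(2,2) = 1; x_3 ≥ 7 gives C(4,2) = 6. Together 35.
No two caps can be exceeded simultaneously, so the pair terms are all 0.
By inclusion–exclusion the count is 55 − 35 + 0 = 20.

20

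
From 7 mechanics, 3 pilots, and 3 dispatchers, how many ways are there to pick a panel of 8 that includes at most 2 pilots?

Split by how many pilots are chosen (0 through 2).
Sum: C(3,0)·C(10,8) + C(3,1)·C(10,7) + C(3,2)·C(10,6) = 45 + 360 + 630 = 1035.

1035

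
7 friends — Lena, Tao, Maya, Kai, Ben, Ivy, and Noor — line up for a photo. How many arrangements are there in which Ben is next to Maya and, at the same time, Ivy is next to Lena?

480

Treat {Ben,Maya} as one block (2 orders) and {Ivy,Lena} as another (2 orders).
That leaves 5 units to arrange: 2 × 2 × 5! = 4 × 120 = 480.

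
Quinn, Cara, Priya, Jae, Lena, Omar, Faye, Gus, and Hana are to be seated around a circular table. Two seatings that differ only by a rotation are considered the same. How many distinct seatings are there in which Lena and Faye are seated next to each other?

Treat {Lena, Faye} as one unit (2 internal orders) and seat the resulting 8 units around the table: (7)! circular arrangements.
So 2 × (7)! = 2 × 5040 = 10080.

10080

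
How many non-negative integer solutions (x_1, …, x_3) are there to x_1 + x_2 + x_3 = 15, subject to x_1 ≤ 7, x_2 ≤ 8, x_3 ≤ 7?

36

Ignoring the caps, the number of non-negative solutions to x_1+…+x_3 = 15 is C(17,2) = 136.
Subtract solutions that violate a single cap (substitute x_i' = x_i − (cap_i+1)): x_1 ≥ 8 gives C(9,2) = 36; x_2 ≥ 9 gives C(8,2) = 28; x_3 ≥ 8 gives C(9,2) = 36. Together 100.
No two caps can be exceeded simultaneously, so the pair terms are all 0.
By inclusion–exclusion the count is 136 − 100 + 0 = 36.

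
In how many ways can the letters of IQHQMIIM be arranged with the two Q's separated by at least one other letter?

Total arrangements of IQHQMIIM: 8!/(3!·2!·2!) = 1680.
Arrangements with the Q's together: treat QQ as one letter, giving (7)!/(3!·2!) = 420.
Hence 1680 − 420 = 1260.

1260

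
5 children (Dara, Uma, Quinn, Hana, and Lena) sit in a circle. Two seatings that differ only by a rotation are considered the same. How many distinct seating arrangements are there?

Around a circle, 5 distinct people have 5!/5 = (4)! = 24 rotationally distinct seatings.

24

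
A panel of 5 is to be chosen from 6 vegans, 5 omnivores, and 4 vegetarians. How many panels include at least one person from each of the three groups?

With no constraint there are C(15,5) = 3003 possible selections.
Selections missing a whole group: no vegans → C(9,5) = 126; no omnivores → C(10,5) = 252; no vegetarians → C(11,5) = 462.
Add back selections omitting two groups (i.e. drawn from a single group): C(6,5) + C(5,5) + C(4,5) = 7.
By inclusion–exclusion: 3003 − 840 + 7 = 2170.

2170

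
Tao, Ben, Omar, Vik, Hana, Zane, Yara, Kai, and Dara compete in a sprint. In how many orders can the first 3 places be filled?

This is an ordered selection of 3 from 9: P(9,3).
That gives 9 × 8 × 7 = 504.

504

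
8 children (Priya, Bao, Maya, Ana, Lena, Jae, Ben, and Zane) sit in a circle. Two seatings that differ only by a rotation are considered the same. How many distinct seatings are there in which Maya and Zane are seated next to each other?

1440

Glue Maya and Zane into a block (2 internal orders). Seating 7 units around a circle gives (6)! arrangements.
So 2 × (6)! = 2 × 720 = 1440.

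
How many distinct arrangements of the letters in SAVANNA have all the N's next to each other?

Treat the 2 copies of N as a single block. The multiset to arrange is then {NN, A, A, A, S, V}, 6 items in all.
That gives (6)!/(3!) = 120 arrangements.

120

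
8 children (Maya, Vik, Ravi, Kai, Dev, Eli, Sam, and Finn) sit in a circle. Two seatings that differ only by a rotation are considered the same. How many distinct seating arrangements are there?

Fix one person's seat to break rotational symmetry; the remaining 7 people can be arranged in (7)! = 5040 ways.

5040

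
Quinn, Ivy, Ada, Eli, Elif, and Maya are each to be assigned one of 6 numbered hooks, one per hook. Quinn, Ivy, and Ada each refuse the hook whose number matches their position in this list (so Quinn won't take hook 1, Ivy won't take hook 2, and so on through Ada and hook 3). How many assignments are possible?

426

Let Aᵢ (for i ∈ {1, 2, 3}) be the placements that put person i in their forbidden hook. Any j of these fix j positions, leaving (6−j)! ways to fill the rest, and there are C(3,j) ways to pick which j.
By inclusion–exclusion, the number of valid placements is Σ_{j=0}^{3} (−1)^j C(3,j)·(6−j)!.
Computing: 720 − 360 + 72 − 6 = 426.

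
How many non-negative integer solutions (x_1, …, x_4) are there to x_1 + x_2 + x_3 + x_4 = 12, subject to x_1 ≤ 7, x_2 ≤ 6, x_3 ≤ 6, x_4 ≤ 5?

224

By stars and bars, unrestricted non-negative solutions to x_1+…+x_4 = 12 number C(12+3,3) = 455.
Subtract solutions that violate a single cap (substitute x_i' = x_i − (cap_i+1)): x_1 ≥ 8 gives C(7,3) = 35; x_2 ≥ 7 gives C(8,3) = 56; x_3 ≥ 7 gives C(8,3) = 56; x_4 ≥ 6 gives C(9,3) = 84. Together 231.
No two caps can be exceeded simultaneously, so the pair terms are all 0.
By inclusion–exclusion the count is 455 − 231 + 0 = 224.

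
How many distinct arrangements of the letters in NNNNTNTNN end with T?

8

With the last slot taken by T, it remains to arrange the other 8 letters (NNNNNTNN).
Those 8 letters have N appearing 7 times, giving (8)!/(7!) = 8.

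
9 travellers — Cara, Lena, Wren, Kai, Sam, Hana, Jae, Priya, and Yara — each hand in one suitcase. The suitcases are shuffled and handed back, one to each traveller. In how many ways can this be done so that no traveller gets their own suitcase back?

Count assignments avoiding every fixed point. For any j of the 9 travellers fixed to their own suitcase, the other 9−j can be arranged in (9−j)! ways.
By inclusion–exclusion this is Σ_{j=0}^{9} (−1)^j C(9,j)·(9−j)!.
Computing: 362880 − 362880 + 181440 − 60480 + 15120 − 3024 + 504 − 72 + 9 − 1 = 133496.

133496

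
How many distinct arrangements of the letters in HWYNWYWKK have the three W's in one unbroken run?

1260

Treat the 3 copies of W as a single block. The multiset to arrange is then {WWW, H, K, K, N, Y, Y}, 7 items in all.
That gives (7)!/(2!·2!) = 1260 arrangements.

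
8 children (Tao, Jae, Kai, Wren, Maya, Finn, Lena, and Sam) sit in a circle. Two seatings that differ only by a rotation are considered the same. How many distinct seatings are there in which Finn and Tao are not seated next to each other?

3600

Without the restriction there are (7)! = 5040 seatings.
Seatings with Finn beside Tao: treat them as a block with 2 internal orders, giving 2 × (6)! = 1440.
Subtracting, 5040 − 1440 = 3600.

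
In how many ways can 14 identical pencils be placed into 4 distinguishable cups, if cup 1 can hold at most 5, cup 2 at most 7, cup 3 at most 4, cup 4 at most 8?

Without the upper bounds there are C(17,3) = 680 ways to split 14 among 4 cups.
Subtract solutions that violate a single cap (substitute x_i' = x_i − (cap_i+1)): x_1 ≥ 6 gives C(11,3) = 165; x_2 ≥ 8 gives C(9,3) = 84; x_3 ≥ 5 gives C(12,3) = 220; x_4 ≥ 9 gives C(8,3) = 56. Together 525.
Add back pairs where two caps are both exceeded: 1 + 20 + 0 + 4 + 0 + 1 = 26.
By inclusion–exclusion the count is 680 − 525 + 26 = 181.

181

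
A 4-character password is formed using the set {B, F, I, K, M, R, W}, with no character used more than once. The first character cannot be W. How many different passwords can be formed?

The first character has 7−1 = 6 choices (anything except W).
The remaining 3 characters are filled from the other 6 symbols without repetition: 6 × 5 × 4 = 120.
Total: 6 × 120 = 720.

720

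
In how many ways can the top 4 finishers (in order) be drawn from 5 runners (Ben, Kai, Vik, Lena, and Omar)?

120

There are 5 choices for 1st place, 4 for 2nd, and so on down to 2 for position 4.
That gives 5 × 4 × 3 × 2 = 120.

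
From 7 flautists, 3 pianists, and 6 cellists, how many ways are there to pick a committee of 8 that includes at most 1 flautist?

Split by how many flautists are chosen (0 through 1).
Sum: C(7,0)·C(9,8) + C(7,1)·C(9,7) = 9 + 252 = 261.

261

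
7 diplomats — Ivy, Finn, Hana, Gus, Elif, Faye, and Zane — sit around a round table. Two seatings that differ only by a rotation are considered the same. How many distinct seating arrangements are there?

720

Seat Ivy anywhere (absorbing the rotational symmetry), then permute the other 6: (6)! = 720.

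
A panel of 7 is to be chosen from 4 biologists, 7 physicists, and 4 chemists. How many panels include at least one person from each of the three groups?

With no constraint there are C(15,7) = 6435 possible selections.
Subtract selections that omit an entire group: no biologists → C(11,7) = 330; no physicists → C(8,7) = 8; no chemists → C(11,7) = 330.
Add back selections omitting two groups (i.e. drawn from a single group): C(4,7) + C(7,7) + C(4,7) = 1.
By inclusion–exclusion: 6435 − 668 + 1 = 5768.

5768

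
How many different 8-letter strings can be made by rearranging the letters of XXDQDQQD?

560

The 8 letters of XXDQDQQD have repeats: D appearing 3 times, Q appearing 3 times, and X appearing twice.
The number of distinct arrangements is 8!/(3!·3!·2!) = 40320/72 = 560.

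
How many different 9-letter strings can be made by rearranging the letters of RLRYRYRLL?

1260

Letter multiplicities in RLRYRYRLL: L×3, R×4, Y×2.
So there are 9! / (4!·3!·2!) = 1260 distinguishable arrangements.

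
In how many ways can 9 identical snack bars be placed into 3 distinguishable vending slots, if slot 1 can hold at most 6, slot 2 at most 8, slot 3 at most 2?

Ignoring the caps, the number of non-negative solutions to x_1+…+x_3 = 9 is C(11,2) = 55.
Subtract solutions that violate a single cap (substitute x_i' = x_i − (cap_i+1)): x_1 ≥ 7 gives C(4,2) = 6; x_2 ≥ 9 gives C(2,2) = 1; x_3 ≥ 3 gives C(8,2) = 28. Together 35.
No two caps can be exceeded simultaneously, so the pair terms are all 0.
By inclusion–exclusion the count is 55 − 35 + 0 = 20.

20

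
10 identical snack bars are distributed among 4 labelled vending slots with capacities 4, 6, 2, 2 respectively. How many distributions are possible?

Without the upper bounds there are C(13,3) = 286 ways to split 10 among 4 vending slots.
Subtract solutions that violate a single cap (substitute x_i' = x_i − (cap_i+1)): x_1 ≥ 5 gives C(8,3) = 56; x_2 ≥ 7 gives C(6,3) = 20; x_3 ≥ 3 gives C(10,3) = 120; x_4 ≥ 3 gives C(10,3) = 120. Together 316.
Add back pairs where two caps are both exceeded: 0 + 10 + 10 + 1 + 1 + 35 = 57.
By inclusion–exclusion the count is 286 − 316 + 57 = 27.

27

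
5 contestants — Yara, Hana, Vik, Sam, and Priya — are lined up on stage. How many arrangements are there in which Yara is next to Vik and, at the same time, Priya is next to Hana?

24

Treat {Yara,Vik} as one block (2 orders) and {Priya,Hana} as another (2 orders).
That leaves 3 units to arrange: 2 × 2 × 3! = 4 × 6 = 24.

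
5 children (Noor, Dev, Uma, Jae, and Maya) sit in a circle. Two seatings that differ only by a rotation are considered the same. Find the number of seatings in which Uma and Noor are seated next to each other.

Glue Uma and Noor into a block (2 internal orders). Seating 4 units around a circle gives (3)! arrangements.
So 2 × (3)! = 2 × 6 = 12.

12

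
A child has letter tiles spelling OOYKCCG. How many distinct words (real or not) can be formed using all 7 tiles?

1260

Letter multiplicities in OOYKCCG: C×2, G×1, K×1, O×2, Y×1.
The number of distinct arrangements is 7!/(2!·2!) = 5040/4 = 1260.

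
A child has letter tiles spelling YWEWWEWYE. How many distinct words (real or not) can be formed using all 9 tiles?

The 9 letters of YWEWWEWYE have repeats: E appearing 3 times, W appearing 4 times, and Y appearing twice.
So there are 9! / (4!·3!·2!) = 1260 distinguishable arrangements.

1260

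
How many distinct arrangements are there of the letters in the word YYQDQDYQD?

1680

The 9 letters of YYQDQDYQD have repeats: D appearing 3 times, Q appearing 3 times, and Y appearing 3 times.
The number of distinct arrangements is 9!/(3!·3!·3!) = 362880/216 = 1680.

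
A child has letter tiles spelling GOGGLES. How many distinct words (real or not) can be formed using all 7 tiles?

GOGGLES has 7 letters with G appearing 3 times.
Dividing 7! = 5040 by 3! = 6 for the repeated letters gives 840.

840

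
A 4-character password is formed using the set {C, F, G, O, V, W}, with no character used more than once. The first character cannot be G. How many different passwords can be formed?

The first character has 6−1 = 5 choices (anything except G).
The remaining 3 characters are filled from the other 5 symbols without repetition: 5 × 4 × 3 = 60.
Total: 5 × 60 = 300.

300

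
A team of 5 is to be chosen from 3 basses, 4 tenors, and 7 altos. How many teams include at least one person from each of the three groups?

1288

With no constraint there are C(14,5) = 2002 possible selections.
Subtract selections that omit an entire group: no basses → C(11,5) = 462; no tenors → C(10,5) = 252; no altos → C(7,5) = 21.
Add back selections omitting two groups (i.e. drawn from a single group): C(3,5) + C(4,5) + C(7,5) = 21.
By inclusion–exclusion: 2002 − 735 + 21 = 1288.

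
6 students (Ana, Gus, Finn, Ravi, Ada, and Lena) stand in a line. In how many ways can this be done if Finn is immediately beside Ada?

240

Glue Finn and Ada into one block (2 internal orders), leaving 5 units to arrange in a row.
So the count is 2·(5)! = 240.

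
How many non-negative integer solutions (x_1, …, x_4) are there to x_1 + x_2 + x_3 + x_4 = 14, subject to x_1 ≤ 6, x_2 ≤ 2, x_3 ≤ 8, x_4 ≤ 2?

Ignoring the caps, the number of non-negative solutions to x_1+…+x_4 = 14 is C(17,3) = 680.
Subtract solutions that violate a single cap (substitute x_i' = x_i − (cap_i+1)): x_1 ≥ 7 gives C(10,3) = 120; x_2 ≥ 3 gives C(14,3) = 364; x_3 ≥ 9 gives C(8,3) = 56; x_4 ≥ 3 gives C(14,3) = 364. Together 904.
Add back pairs where two caps are both exceeded: 35 + 0 + 35 + 10 + 165 + 10 = 255.
Subtract triples: 0 + 4 + 0 + 0 = 4.
By inclusion–exclusion the count is 680 − 904 + 255 − 4 = 27.

27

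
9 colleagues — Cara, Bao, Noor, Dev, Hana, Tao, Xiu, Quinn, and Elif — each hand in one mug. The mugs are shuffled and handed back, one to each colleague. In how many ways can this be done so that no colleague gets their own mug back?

This is the derangement count D_9: permutations of 9 items with no fixed point.
By inclusion–exclusion this is Σ_{j=0}^{9} (−1)^j C(9,j)·(9−j)!.
Computing: 362880 − 362880 + 181440 − 60480 + 15120 − 3024 + 504 − 72 + 9 − 1 = 133496.

133496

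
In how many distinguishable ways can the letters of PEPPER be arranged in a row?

60

PEPPER has 6 letters with E appearing twice and P appearing 3 times.
The number of distinct arrangements is 6!/(3!·2!) = 720/12 = 60.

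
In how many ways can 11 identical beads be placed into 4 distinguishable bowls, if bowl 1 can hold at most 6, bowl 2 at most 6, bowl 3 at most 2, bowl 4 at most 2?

36

Ignoring the caps, the number of non-negative solutions to x_1+…+x_4 = 11 is C(14,3) = 364.
Subtract solutions that violate a single cap (substitute x_i' = x_i − (cap_i+1)): x_1 ≥ 7 gives C(7,3) = 35; x_2 ≥ 7 gives C(7,3) = 35; x_3 ≥ 3 gives C(11,3) = 165; x_4 ≥ 3 gives C(11,3) = 165. Together 400.
Add back pairs where two caps are both exceeded: 0 + 4 + 4 + 4 + 4 + 56 = 72.
By inclusion–exclusion the count is 364 − 400 + 72 = 36.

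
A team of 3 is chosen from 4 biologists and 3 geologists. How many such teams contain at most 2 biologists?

31

Split by how many biologists are chosen (0 through 2).
Sum: C(4,0)·C(3,3) + C(4,1)·C(3,2) + C(4,2)·C(3,1) = 1 + 12 + 18 = 31.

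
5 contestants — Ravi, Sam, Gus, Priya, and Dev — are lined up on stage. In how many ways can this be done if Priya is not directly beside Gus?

72

Of the 5! = 120 arrangements, those with Priya and Gus adjacent number 2 × 4! = 48 (treat the pair as a block with 2 internal orders).
So 120 − 48 = 72 arrangements keep them apart.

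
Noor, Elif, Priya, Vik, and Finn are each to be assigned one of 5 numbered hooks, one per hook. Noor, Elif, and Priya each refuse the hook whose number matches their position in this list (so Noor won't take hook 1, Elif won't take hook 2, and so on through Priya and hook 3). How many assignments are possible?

Let Aᵢ (for i ∈ {1, 2, 3}) be the placements that put person i in their forbidden hook. Any j of these fix j positions, leaving (5−j)! ways to fill the rest, and there are C(3,j) ways to pick which j.
By inclusion–exclusion, the number of valid placements is Σ_{j=0}^{3} (−1)^j C(3,j)·(5−j)!.
Computing: 120 − 72 + 18 − 2 = 64.

64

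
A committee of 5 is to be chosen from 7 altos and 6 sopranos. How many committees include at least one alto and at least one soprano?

With no constraint there are C(13,5) = 1287 possible selections.
Selections missing a whole group: no altos → C(6,5) = 6; no sopranos → C(7,5) = 21.
Both groups omitted at once is impossible, so 1287 − 27 = 1260.

1260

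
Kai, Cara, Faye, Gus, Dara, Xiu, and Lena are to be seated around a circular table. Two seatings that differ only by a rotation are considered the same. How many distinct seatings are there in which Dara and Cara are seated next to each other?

Glue Dara and Cara into a block (2 internal orders). Seating 6 units around a circle gives (5)! arrangements.
So 2 × (5)! = 2 × 120 = 240.

240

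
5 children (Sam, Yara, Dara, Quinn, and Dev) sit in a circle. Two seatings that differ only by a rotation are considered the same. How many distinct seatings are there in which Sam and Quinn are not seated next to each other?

All circular seatings of 5 people number (4)! = 24.
Seatings with Sam beside Quinn: treat them as a block with 2 internal orders, giving 2 × (3)! = 12.
Subtracting, 24 − 12 = 12.

12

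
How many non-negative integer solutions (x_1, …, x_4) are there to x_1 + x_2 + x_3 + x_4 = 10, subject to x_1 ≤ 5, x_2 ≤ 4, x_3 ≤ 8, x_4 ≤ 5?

156

Without the upper bounds there are C(13,3) = 286 ways to split 10 among 4 variables.
Subtract solutions that violate a single cap (substitute x_i' = x_i − (cap_i+1)): x_1 ≥ 6 gives C(7,3) = 35; x_2 ≥ 5 gives C(8,3) = 56; x_3 ≥ 9 gives C(4,3) = 4; x_4 ≥ 6 gives C(7,3) = 35. Together 130.
No two caps can be exceeded simultaneously, so the pair terms are all 0.
By inclusion–exclusion the count is 286 − 130 + 0 = 156.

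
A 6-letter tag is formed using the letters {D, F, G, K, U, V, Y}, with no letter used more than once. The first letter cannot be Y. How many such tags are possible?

The first letter has 7−1 = 6 choices (anything except Y).
The remaining 5 letters are filled from the other 6 symbols without repetition: 6 × 5 × 4 × 3 × 2 = 720.
Total: 6 × 720 = 4320.

4320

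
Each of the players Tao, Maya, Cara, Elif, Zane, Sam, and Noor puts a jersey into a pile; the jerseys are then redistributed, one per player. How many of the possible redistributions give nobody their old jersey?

1854

This is the derangement count D_7: permutations of 7 items with no fixed point.
By inclusion–exclusion this is Σ_{j=0}^{7} (−1)^j C(7,j)·(7−j)!.
Computing: 5040 − 5040 + 2520 − 840 + 210 − 42 + 7 − 1 = 1854.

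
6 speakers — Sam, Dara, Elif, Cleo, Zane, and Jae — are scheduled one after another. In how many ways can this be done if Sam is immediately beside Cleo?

240

Glue Sam and Cleo into one block (2 internal orders), leaving 5 units to arrange in a row.
So the count is 2·(5)! = 240.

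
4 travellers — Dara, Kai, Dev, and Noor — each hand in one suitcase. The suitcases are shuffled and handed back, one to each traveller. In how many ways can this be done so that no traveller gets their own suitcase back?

Let Aᵢ be the assignments in which traveller i gets their own suitcase. We want the size of the complement of A₁∪…∪A_4.
By inclusion–exclusion this is Σ_{j=0}^{4} (−1)^j C(4,j)·(4−j)!.
Computing: 24 − 24 + 12 − 4 + 1 = 9.

9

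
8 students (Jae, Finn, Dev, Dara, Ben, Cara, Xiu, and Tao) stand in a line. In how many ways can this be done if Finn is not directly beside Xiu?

30240

There are 8! = 40320 arrangements in all. If Finn and Xiu are adjacent, merging them into one block gives 2·(7)! = 10080 arrangements.
So 40320 − 10080 = 30240 arrangements keep them apart.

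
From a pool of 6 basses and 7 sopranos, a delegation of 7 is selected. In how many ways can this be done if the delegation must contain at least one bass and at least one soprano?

1715

Total 7-person selections from all 13: C(13,7) = 1716.
Subtract selections that omit an entire group: no basses → C(7,7) = 1; no sopranos → C(6,7) = 0.
Both groups omitted at once is impossible, so 1716 − 1 = 1715.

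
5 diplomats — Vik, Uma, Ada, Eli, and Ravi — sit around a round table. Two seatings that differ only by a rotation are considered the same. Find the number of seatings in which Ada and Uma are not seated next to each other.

12

Without the restriction there are (4)! = 24 seatings.
Those with Ada next to Uma: fuse the pair into one unit and seat 4 units around a circle — 2·(3)! = 12.
Subtracting, 24 − 12 = 12.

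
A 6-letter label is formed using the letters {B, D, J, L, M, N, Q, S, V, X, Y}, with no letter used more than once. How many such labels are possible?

With no repetition, fill the 6 letters in order: 11 choices, then 10, down to 6.
11 × 10 × 9 × 8 × 7 × 6 = 332640.

332640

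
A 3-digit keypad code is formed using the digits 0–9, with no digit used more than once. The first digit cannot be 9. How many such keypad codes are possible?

648

The first digit has 10−1 = 9 choices (anything except 9).
The remaining 2 digits are filled from the other 9 symbols without repetition: 9 × 8 = 72.
Total: 9 × 72 = 648.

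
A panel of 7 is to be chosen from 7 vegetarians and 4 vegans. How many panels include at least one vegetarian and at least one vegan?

Unrestricted: C(11,7) = 330 ways to pick any 7 of the 11.
Subtract selections that omit an entire group: no vegetarians → C(4,7) = 0; no vegans → C(7,7) = 1.
Both groups omitted at once is impossible, so 330 − 1 = 329.

329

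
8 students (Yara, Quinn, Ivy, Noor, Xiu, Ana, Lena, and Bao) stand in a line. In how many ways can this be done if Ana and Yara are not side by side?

Of the 8! = 40320 arrangements, those with Ana and Yara adjacent number 2 × 7! = 10080 (treat the pair as a block with 2 internal orders).
Complementary counting: 40320 − 10080 = 30240.

30240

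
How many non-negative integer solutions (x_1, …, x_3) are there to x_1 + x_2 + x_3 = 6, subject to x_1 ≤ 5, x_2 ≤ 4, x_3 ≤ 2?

14

Without the upper bounds there are C(8,2) = 28 ways to split 6 among 3 variables.
Subtract solutions that violate a single cap (substitute x_i' = x_i − (cap_i+1)): x_1 ≥ 6 gives C(2,2) = 1; x_2 ≥ 5 gives C(3,2) = 3; x_3 ≥ 3 gives C(5,2) = 10. Together 14.
No two caps can be exceeded simultaneously, so the pair terms are all 0.
By inclusion–exclusion the count is 28 − 14 + 0 = 14.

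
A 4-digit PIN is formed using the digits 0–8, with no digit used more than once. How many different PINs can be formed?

3024

With no repetition, fill the 4 digits in order: 9 choices, then 8, down to 6.
That product is 9 × 8 × 7 × 6 = 3024.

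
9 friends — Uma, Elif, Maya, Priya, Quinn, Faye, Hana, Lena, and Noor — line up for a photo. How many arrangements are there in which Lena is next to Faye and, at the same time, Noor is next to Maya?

20160

Treat {Lena,Faye} as one block (2 orders) and {Noor,Maya} as another (2 orders).
That leaves 7 units to arrange: 2 × 2 × 7! = 4 × 5040 = 20160.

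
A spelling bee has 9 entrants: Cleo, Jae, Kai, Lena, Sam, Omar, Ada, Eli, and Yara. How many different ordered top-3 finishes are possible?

504

There are 9 choices for 1st place, 8 for 2nd, and 7 for 3rd.
That gives 9 × 8 × 7 = 504.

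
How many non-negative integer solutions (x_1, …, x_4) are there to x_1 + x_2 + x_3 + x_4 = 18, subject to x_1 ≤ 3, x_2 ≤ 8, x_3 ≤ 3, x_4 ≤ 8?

33

Ignoring the caps, the number of non-negative solutions to x_1+…+x_4 = 18 is C(21,3) = 1330.
Subtract solutions that violate a single cap (substitute x_i' = x_i − (cap_i+1)): x_1 ≥ 4 gives C(17,3) = 680; x_2 ≥ 9 gives C(12,3) = 220; x_3 ≥ 4 gives C(17,3) = 680; x_4 ≥ 9 gives C(12,3) = 220. Together 1800.
Add back pairs where two caps are both exceeded: 56 + 286 + 56 + 56 + 1 + 56 = 511.
Subtract triples: 4 + 0 + 4 + 0 = 8.
By inclusion–exclusion the count is 1330 − 1800 + 511 − 8 = 33.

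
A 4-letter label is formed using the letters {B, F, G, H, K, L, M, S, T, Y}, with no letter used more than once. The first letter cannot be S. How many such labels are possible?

4536

The first letter has 10−1 = 9 choices (anything except S).
The remaining 3 letters are filled from the other 9 symbols without repetition: 9 × 8 × 7 = 504.
Total: 9 × 504 = 4536.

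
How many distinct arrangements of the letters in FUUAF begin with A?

6

Fix A in the first position and arrange the remaining 4 letters.
Those 4 letters have F appearing twice and U appearing twice, giving (4)!/(2!·2!) = 6.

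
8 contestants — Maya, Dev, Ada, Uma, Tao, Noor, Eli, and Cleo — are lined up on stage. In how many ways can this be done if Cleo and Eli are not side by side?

30240

Of the 8! = 40320 arrangements, those with Cleo and Eli adjacent number 2 × 7! = 10080 (treat the pair as a block with 2 internal orders).
Complementary counting: 40320 − 10080 = 30240.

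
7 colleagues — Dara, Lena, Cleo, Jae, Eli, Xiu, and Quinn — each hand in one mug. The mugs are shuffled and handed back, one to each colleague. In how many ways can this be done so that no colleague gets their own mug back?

1854

This is the derangement count D_7: permutations of 7 items with no fixed point.
By inclusion–exclusion this is Σ_{j=0}^{7} (−1)^j C(7,j)·(7−j)!.
Computing: 5040 − 5040 + 2520 − 840 + 210 − 42 + 7 − 1 = 1854.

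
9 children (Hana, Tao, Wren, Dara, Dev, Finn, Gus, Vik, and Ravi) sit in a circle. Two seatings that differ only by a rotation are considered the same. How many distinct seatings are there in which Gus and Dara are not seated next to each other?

All circular seatings of 9 people number (8)! = 40320.
Seatings with Gus beside Dara: treat them as a block with 2 internal orders, giving 2 × (7)! = 10080.
Subtracting, 40320 − 10080 = 30240.

30240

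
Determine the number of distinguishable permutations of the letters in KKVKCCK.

KKVKCCK has 7 letters with C appearing twice and K appearing 4 times.
The number of distinct arrangements is 7!/(4!·2!) = 5040/48 = 105.

105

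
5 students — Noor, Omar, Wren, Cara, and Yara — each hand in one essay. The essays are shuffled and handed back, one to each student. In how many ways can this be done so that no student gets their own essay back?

Count assignments avoiding every fixed point. For any j of the 5 students fixed to their own essay, the other 5−j can be arranged in (5−j)! ways.
By inclusion–exclusion this is Σ_{j=0}^{5} (−1)^j C(5,j)·(5−j)!.
Computing: 120 − 120 + 60 − 20 + 5 − 1 = 44.

44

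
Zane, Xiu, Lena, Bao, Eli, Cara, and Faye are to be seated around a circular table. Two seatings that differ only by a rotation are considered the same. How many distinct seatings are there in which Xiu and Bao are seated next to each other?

240

Treat {Xiu, Bao} as one unit (2 internal orders) and seat the resulting 6 units around the table: (5)! circular arrangements.
So 2 × (5)! = 2 × 120 = 240.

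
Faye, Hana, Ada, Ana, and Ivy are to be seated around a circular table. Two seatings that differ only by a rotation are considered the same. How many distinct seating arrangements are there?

24

Seat Faye anywhere (absorbing the rotational symmetry), then permute the other 4: (4)! = 24.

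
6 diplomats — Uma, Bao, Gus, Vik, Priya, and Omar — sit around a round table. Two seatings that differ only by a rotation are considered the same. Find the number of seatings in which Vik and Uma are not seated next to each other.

72

Without the restriction there are (5)! = 120 seatings.
Seatings with Vik beside Uma: treat them as a block with 2 internal orders, giving 2 × (4)! = 48.
Subtracting, 120 − 48 = 72.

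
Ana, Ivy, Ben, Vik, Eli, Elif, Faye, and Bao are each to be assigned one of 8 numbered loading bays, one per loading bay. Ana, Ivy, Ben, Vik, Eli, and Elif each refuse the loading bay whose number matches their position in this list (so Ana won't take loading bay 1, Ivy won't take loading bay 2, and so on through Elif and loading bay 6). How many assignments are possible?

18806

Let Aᵢ (for 1 ≤ i ≤ 6) be the placements that put person i in their forbidden loading bay. Any j of these fix j positions, leaving (8−j)! ways to fill the rest, and there are C(6,j) ways to pick which j.
By inclusion–exclusion, the number of valid placements is Σ_{j=0}^{6} (−1)^j C(6,j)·(8−j)!.
Computing: 40320 − 30240 + 10800 − 2400 + 360 − 36 + 2 = 18806.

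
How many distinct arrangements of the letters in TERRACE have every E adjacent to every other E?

Treat the 2 copies of E as a single block. The multiset to arrange is then {EE, A, C, R, R, T}, 6 items in all.
That gives (6)!/(2!) = 360 arrangements.

360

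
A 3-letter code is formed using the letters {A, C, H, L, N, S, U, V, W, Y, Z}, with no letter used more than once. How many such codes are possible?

990

This is a permutation of 3 out of 11: P(11,3) = 11!/8!.
11 × 10 × 9 = 990.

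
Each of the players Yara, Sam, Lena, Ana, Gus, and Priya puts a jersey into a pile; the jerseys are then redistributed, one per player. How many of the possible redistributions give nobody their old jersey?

Let Aᵢ be the assignments in which player i gets their old jersey. We want the size of the complement of A₁∪…∪A_6.
By inclusion–exclusion this is Σ_{j=0}^{6} (−1)^j C(6,j)·(6−j)!.
Computing: 720 − 720 + 360 − 120 + 30 − 6 + 1 = 265.

265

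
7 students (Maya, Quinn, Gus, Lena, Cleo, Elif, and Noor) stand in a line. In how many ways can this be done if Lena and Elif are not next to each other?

Of the 7! = 5040 arrangements, those with Lena and Elif adjacent number 2 × 6! = 1440 (treat the pair as a block with 2 internal orders).
So 5040 − 1440 = 3600 arrangements keep them apart.

3600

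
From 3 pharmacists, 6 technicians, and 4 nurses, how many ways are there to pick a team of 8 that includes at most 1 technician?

6

Split by how many technicians are chosen (0 through 1).
Sum: C(6,0)·C(7,8) + C(6,1)·C(7,7) = 0 + 6 = 6.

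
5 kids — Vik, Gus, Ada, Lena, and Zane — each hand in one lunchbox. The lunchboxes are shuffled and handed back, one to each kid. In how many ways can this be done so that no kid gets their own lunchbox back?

44

This is the derangement count D_5: permutations of 5 items with no fixed point.
By inclusion–exclusion this is Σ_{j=0}^{5} (−1)^j C(5,j)·(5−j)!.
Computing: 120 − 120 + 60 − 20 + 5 − 1 = 44.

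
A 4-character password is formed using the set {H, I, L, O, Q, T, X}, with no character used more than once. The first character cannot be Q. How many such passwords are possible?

720

The first character has 7−1 = 6 choices (anything except Q).
The remaining 3 characters are filled from the other 6 symbols without repetition: 6 × 5 × 4 = 120.
Total: 6 × 120 = 720.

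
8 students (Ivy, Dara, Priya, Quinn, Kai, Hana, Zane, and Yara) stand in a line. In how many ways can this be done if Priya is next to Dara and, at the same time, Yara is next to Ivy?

2880

Treat {Priya,Dara} as one block (2 orders) and {Yara,Ivy} as another (2 orders).
That leaves 6 units to arrange: 2 × 2 × 6! = 4 × 720 = 2880.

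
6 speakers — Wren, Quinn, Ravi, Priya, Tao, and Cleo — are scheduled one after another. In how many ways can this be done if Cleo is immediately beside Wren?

240

Treat {Cleo, Wren} as a single unit. There are 5 units to order, and the pair itself can be ordered 2 ways.
That gives 2 × 5! = 2 × 120 = 240.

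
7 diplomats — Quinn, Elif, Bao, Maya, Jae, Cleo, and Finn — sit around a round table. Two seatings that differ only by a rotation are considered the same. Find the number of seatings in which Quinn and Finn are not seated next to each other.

Without the restriction there are (6)! = 720 seatings.
Those with Quinn next to Finn: fuse the pair into one unit and seat 6 units around a circle — 2·(5)! = 240.
Subtracting, 720 − 240 = 480.

480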